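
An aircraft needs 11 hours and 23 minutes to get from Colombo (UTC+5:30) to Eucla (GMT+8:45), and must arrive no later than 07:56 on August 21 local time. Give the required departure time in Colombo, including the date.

Target arrival in UTC: 07:56 − 8:45 = 23:11 on Aug 20.
Subtract 11 hours 23 minutes → departure 11:48 UTC on Aug 20.
Colombo is UTC+5:30: 11:48 + 5:30 = 17:18 on Aug 20.

17:18 on August 20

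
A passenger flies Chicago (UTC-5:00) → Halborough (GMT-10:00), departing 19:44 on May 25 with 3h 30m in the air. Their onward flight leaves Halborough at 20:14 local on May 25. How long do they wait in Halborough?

Convert departure to UTC: 19:44 + 5:00 = 00:44 UTC on May 26.
Add 3 hours and 30 minutes flight time → 04:14 UTC.
Halborough is UTC−10:00, so local arrival = 04:14 − 10:00 = 18:14 on May 25.
Layover = 20:14 − 18:14 = 2 hours.

2 hours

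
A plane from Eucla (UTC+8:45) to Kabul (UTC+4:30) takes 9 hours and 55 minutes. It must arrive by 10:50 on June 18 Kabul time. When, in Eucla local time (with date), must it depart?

Target arrival in UTC: 10:50 − 4:30 = 06:20 on Jun 18.
Subtract 9 hours 55 minutes → departure 20:25 UTC on Jun 17.
Eucla is UTC+8:45: 20:25 + 8:45 = 05:10 on Jun 18.

05:10 on Jun 18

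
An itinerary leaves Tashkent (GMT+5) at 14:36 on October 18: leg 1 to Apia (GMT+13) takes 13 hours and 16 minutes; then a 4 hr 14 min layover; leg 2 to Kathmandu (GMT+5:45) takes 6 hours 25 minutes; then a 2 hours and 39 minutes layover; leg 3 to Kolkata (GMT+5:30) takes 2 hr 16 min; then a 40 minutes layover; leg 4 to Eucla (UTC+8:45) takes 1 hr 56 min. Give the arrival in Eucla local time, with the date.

01:47 on Oct 20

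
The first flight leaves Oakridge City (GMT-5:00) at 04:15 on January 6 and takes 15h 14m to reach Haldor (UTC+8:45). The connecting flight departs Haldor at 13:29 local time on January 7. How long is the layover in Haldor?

Convert departure to UTC: 04:15 + 5:00 = 09:15 UTC on Jan 6.
Add 15 hours 14 minutes flight time → 00:29 UTC (Jan 7).
Haldor is UTC+8:45, so local arrival = 00:29 + 8:45 = 09:14 on Jan 7.
Layover = 13:29 − 09:14 = 4 hours 15 minutes.

4 hours 15 minutes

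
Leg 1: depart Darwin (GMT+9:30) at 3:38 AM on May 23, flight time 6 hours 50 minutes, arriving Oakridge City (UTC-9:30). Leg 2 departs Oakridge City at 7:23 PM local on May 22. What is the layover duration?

Convert departure to UTC: 3:38 AM − 9:30 = 6:08 PM UTC on May 22.
Add 6 hours 50 minutes flight time → 12:58 AM UTC (May 23).
Oakridge City is UTC−9:30, so local arrival = 12:58 AM − 9:30 = 3:28 PM on May 22.
Layover = 7:23 PM − 3:28 PM = 3 hours 55 minutes.

3 hours 55 minutes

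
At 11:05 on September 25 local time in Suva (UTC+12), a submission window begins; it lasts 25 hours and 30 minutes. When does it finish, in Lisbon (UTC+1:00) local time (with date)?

01:35 on September 26

Convert start to UTC: 11:05 − 12:00 = 23:05 UTC on Sep 24.
Add 25 hours 30 minutes duration → 00:35 UTC (Sep 26).
Lisbon is UTC+1:00, so local end time = 00:35 + 1:00 = 01:35 on Sep 26.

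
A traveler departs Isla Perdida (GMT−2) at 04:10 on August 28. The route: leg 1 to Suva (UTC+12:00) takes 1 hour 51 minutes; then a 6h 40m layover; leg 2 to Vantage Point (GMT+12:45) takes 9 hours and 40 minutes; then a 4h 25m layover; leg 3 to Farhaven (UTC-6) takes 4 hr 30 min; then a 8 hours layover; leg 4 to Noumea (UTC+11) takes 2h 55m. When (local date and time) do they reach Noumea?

07:11 on August 30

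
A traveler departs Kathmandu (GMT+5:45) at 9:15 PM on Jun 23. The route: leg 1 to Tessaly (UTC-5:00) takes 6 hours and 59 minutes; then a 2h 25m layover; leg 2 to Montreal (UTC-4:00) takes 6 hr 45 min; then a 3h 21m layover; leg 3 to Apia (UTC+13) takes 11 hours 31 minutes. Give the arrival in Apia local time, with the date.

Convert departure to UTC: 9:15 PM − 5:45 = 3:30 PM UTC on Jun 23.
Add 6 hours 59 minutes leg 1 → 10:29 PM UTC.
Add 2 hours and 25 minutes layover in Tessaly → 12:54 AM UTC (Jun 24).
Add 6 hours and 45 minutes leg 2 → 7:39 AM UTC.
Add 3 hours and 21 minutes layover in Montreal → 11:00 AM UTC.
Add 11 hours and 31 minutes leg 3 → 10:31 PM UTC.
Apia is UTC+13:00, so local arrival = 10:31 PM + 13:00 = 11:31 AM on Jun 25.

11:31 AM on June 25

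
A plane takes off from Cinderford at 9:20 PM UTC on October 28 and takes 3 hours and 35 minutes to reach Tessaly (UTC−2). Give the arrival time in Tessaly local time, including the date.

10:55 PM on October 28

Departure is given in UTC: 9:20 PM on Oct 28.
Add 3 hours and 35 minutes → 12:55 AM UTC (Oct 29).
Tessaly is UTC−2:00: 12:55 AM − 2:00 = 10:55 PM on Oct 28.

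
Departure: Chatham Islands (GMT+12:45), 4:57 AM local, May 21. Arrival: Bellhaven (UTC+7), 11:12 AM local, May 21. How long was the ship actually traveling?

12 hours

Departure in UTC: 4:57 AM − 12:45 = 4:12 PM on May 20.
Arrival in UTC: 11:12 AM − 7:00 = 4:12 AM on May 21.
Elapsed = 4:12 AM − 4:12 PM (+1 day) = 12 hours.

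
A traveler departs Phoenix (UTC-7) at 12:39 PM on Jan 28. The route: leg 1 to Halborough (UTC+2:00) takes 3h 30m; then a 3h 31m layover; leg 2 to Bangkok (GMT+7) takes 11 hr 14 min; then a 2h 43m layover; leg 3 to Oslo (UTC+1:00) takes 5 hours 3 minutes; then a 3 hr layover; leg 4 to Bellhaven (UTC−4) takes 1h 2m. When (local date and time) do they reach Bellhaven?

9:42 PM on January 29

Convert departure to UTC: 12:39 PM + 7:00 = 7:39 PM UTC on Jan 28.
Add 3 hours and 30 minutes leg 1 → 11:09 PM UTC.
Add 3 hours 31 minutes layover in Halborough → 2:40 AM UTC (Jan 29).
Add 11 hours and 14 minutes leg 2 → 1:54 PM UTC.
Add 2 hours and 43 minutes layover in Bangkok → 4:37 PM UTC.
Add 5 hours 3 minutes leg 3 → 9:40 PM UTC.
Add 3 hours layover in Oslo → 12:40 AM UTC (Jan 30).
Add 1 hour and 2 minutes leg 4 → 1:42 AM UTC.
Bellhaven is UTC−4:00, so local arrival = 1:42 AM − 4:00 = 9:42 PM on Jan 29.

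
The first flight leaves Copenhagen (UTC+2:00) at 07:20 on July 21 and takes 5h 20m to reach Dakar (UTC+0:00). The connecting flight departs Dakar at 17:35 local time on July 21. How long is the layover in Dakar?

6 hours 55 minutes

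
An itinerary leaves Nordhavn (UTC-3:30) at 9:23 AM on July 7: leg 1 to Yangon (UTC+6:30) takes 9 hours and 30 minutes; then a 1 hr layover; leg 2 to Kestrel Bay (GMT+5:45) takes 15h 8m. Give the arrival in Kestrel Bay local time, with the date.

Convert departure to UTC: 9:23 AM + 3:30 = 12:53 PM UTC on Jul 7.
Add 9 hours and 30 minutes leg 1 → 10:23 PM UTC.
Add 1 hour layover in Yangon → 11:23 PM UTC.
Add 15 hours 8 minutes leg 2 → 2:31 PM UTC (Jul 8).
Kestrel Bay is UTC+5:45, so local arrival = 2:31 PM + 5:45 = 8:16 PM on Jul 8.

8:16 PM on Jul 8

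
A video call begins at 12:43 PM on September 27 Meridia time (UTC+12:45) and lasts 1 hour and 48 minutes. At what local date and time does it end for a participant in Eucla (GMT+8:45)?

10:31 AM on September 27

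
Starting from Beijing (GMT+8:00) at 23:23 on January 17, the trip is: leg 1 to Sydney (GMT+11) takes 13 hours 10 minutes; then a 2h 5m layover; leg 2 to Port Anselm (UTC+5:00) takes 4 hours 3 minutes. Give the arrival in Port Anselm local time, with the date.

15:41 on Jan 18

Convert departure to UTC: 23:23 − 8:00 = 15:23 UTC on Jan 17.
Add 13 hours and 10 minutes leg 1 → 04:33 UTC (Jan 18).
Add 2 hours and 5 minutes layover in Sydney → 06:38 UTC.
Add 4 hours and 3 minutes leg 2 → 10:41 UTC.
Port Anselm is UTC+5:00, so local arrival = 10:41 + 5:00 = 15:41 on Jan 18.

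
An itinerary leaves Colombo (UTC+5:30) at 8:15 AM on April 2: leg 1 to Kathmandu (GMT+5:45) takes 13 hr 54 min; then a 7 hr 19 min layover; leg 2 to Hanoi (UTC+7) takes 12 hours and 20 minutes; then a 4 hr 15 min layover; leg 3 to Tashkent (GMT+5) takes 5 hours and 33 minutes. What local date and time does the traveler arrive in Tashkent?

Convert departure to UTC: 8:15 AM − 5:30 = 2:45 AM UTC on Apr 2.
Add 13 hours and 54 minutes leg 1 → 4:39 PM UTC.
Add 7 hours and 19 minutes layover in Kathmandu → 11:58 PM UTC.
Add 12 hours and 20 minutes leg 2 → 12:18 PM UTC (Apr 3).
Add 4 hours 15 minutes layover in Hanoi → 4:33 PM UTC.
Add 5 hours and 33 minutes leg 3 → 10:06 PM UTC.
Tashkent is UTC+5:00, so local arrival = 10:06 PM + 5:00 = 3:06 AM on Apr 4.

3:06 AM on April 4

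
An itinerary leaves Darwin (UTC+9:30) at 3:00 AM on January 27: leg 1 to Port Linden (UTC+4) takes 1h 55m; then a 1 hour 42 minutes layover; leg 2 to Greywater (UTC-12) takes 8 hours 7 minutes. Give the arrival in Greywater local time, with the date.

5:14 PM on January 26

Convert departure to UTC: 3:00 AM − 9:30 = 5:30 PM UTC on Jan 26.
Add 1 hour 55 minutes leg 1 → 7:25 PM UTC.
Add 1 hour 42 minutes layover in Port Linden → 9:07 PM UTC.
Add 8 hours 7 minutes leg 2 → 5:14 AM UTC (Jan 27).
Greywater is UTC−12:00, so local arrival = 5:14 AM − 12:00 = 5:14 PM on Jan 26.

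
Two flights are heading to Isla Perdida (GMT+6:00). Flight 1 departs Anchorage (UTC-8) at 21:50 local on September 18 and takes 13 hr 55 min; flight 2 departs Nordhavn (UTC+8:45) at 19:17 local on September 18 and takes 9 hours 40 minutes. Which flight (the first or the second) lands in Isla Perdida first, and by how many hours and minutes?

the second, by 23 hours 33 minutes

Flight 1 in UTC: 21:50 + 8:00 = 05:50 on Sep 19.
+13 hours and 55 minutes → arrive 19:45 UTC on Sep 19.
Flight 2 in UTC: 19:17 − 8:45 = 10:32 on Sep 18.
+9 hours 40 minutes → arrive 20:12 UTC on Sep 18.
Flight 2 lands earlier by 23 hours 33 minutes.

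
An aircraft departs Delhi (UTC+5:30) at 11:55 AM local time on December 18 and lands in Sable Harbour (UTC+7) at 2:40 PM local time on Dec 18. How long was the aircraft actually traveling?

1 hour 15 minutes

Departure in UTC: 11:55 AM − 5:30 = 6:25 AM on Dec 18.
Arrival in UTC: 2:40 PM − 7:00 = 7:40 AM on Dec 18.
Elapsed = 7:40 AM − 6:25 AM = 1 hour 15 minutes.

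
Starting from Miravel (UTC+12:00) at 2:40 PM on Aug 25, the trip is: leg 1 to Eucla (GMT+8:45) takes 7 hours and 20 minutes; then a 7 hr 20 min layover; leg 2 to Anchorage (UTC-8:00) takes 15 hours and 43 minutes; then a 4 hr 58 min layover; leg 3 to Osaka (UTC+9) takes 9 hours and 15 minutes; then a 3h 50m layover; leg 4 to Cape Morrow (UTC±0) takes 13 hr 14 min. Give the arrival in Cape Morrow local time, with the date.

4:20 PM on Aug 27

Convert departure to UTC: 2:40 PM − 12:00 = 2:40 AM UTC on Aug 25.
Add 7 hours and 20 minutes leg 1 → 10:00 AM UTC.
Add 7 hours and 20 minutes layover in Eucla → 5:20 PM UTC.
Add 15 hours and 43 minutes leg 2 → 9:03 AM UTC (Aug 26).
Add 4 hours 58 minutes layover in Anchorage → 2:01 PM UTC.
Add 9 hours and 15 minutes leg 3 → 11:16 PM UTC.
Add 3 hours and 50 minutes layover in Osaka → 3:06 AM UTC (Aug 27).
Add 13 hours 14 minutes leg 4 → 4:20 PM UTC.
Cape Morrow is UTC+0, so local arrival is the same: 4:20 PM on Aug 27.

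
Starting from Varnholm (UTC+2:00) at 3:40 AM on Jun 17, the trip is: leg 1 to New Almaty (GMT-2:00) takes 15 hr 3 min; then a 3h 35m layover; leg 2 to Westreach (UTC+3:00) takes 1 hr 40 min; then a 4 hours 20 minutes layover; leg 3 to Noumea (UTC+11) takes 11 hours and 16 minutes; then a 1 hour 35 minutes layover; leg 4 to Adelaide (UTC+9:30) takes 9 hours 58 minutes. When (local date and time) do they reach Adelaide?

Convert departure to UTC: 3:40 AM − 2:00 = 1:40 AM UTC on Jun 17.
Add 15 hours and 3 minutes leg 1 → 4:43 PM UTC.
Add 3 hours and 35 minutes layover in New Almaty → 8:18 PM UTC.
Add 1 hour 40 minutes leg 2 → 9:58 PM UTC.
Add 4 hours 20 minutes layover in Westreach → 2:18 AM UTC (Jun 18).
Add 11 hours and 16 minutes leg 3 → 1:34 PM UTC.
Add 1 hour and 35 minutes layover in Noumea → 3:09 PM UTC.
Add 9 hours and 58 minutes leg 4 → 1:07 AM UTC (Jun 19).
Adelaide is UTC+9:30, so local arrival = 1:07 AM + 9:30 = 10:37 AM on Jun 19.

10:37 AM on Jun 19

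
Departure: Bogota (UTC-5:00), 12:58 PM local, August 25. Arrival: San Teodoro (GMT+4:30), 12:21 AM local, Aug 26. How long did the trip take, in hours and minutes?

1 hour 53 minutes

Departure in UTC: 12:58 PM + 5:00 = 5:58 PM on Aug 25.
Arrival in UTC: 12:21 AM − 4:30 = 7:51 PM on Aug 25.
Elapsed = 7:51 PM − 5:58 PM = 1 hour 53 minutes.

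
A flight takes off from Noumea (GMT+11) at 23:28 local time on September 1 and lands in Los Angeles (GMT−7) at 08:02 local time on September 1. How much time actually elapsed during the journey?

2 hours 34 minutes

Los Angeles is 18:00 behind Noumea.
Clock-face elapsed time (ignoring zones) is −15 hours 26 minutes.
Actual elapsed = −15 hours 26 minutes + 18:00 = 2 hours 34 minutes.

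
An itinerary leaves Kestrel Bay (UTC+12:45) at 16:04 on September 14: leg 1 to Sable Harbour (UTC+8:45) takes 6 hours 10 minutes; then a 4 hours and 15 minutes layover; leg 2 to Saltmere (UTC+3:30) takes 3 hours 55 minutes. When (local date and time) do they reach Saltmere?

Convert departure to UTC: 16:04 − 12:45 = 03:19 UTC on Sep 14.
Add 6 hours 10 minutes leg 1 → 09:29 UTC.
Add 4 hours and 15 minutes layover in Sable Harbour → 13:44 UTC.
Add 3 hours and 55 minutes leg 2 → 17:39 UTC.
Saltmere is UTC+3:30, so local arrival = 17:39 + 3:30 = 21:09 on Sep 14.

21:09 on September 14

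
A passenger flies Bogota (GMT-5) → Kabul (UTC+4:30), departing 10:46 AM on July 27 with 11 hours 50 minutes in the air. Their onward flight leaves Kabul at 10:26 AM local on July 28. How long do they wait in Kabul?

2 hours 20 minutes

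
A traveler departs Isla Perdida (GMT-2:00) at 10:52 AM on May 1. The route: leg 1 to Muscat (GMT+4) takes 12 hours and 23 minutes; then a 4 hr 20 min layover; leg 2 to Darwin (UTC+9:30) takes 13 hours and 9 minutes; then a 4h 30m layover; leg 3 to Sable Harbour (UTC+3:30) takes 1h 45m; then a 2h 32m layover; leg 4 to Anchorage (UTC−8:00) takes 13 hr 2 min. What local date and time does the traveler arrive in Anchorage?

Convert departure to UTC: 10:52 AM + 2:00 = 12:52 PM UTC on May 1.
Add 12 hours and 23 minutes leg 1 → 1:15 AM UTC (May 2).
Add 4 hours 20 minutes layover in Muscat → 5:35 AM UTC.
Add 13 hours 9 minutes leg 2 → 6:44 PM UTC.
Add 4 hours and 30 minutes layover in Darwin → 11:14 PM UTC.
Add 1 hour 45 minutes leg 3 → 12:59 AM UTC (May 3).
Add 2 hours 32 minutes layover in Sable Harbour → 3:31 AM UTC.
Add 13 hours 2 minutes leg 4 → 4:33 PM UTC.
Anchorage is UTC−8:00, so local arrival = 4:33 PM − 8:00 = 8:33 AM on May 3.

8:33 AM on May 3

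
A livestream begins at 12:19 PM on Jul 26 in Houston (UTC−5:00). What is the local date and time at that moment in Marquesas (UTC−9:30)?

In UTC: 12:19 PM + 5:00 = 5:19 PM on Jul 26.
Marquesas is UTC−9:30: 5:19 PM − 9:30 = 7:49 AM on Jul 26.

7:49 AM on July 26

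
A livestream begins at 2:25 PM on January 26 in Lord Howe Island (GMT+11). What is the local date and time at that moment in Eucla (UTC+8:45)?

In UTC: 2:25 PM − 11:00 = 3:25 AM on Jan 26.
Eucla is UTC+8:45: 3:25 AM + 8:45 = 12:10 PM on Jan 26.

12:10 PM on Jan 26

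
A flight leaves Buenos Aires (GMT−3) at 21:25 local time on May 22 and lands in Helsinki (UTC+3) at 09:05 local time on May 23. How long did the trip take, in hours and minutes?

5 hours 40 minutes

Departure in UTC: 21:25 + 3:00 = 00:25 on May 23.
Arrival in UTC: 09:05 − 3:00 = 06:05 on May 23.
Elapsed = 06:05 − 00:25 = 5 hours 40 minutes.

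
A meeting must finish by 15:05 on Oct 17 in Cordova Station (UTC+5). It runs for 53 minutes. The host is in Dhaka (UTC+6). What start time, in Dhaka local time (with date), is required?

Target end time in UTC: 15:05 − 5:00 = 10:05 on Oct 17.
Subtract 53 minutes → start 09:12 UTC on Oct 17.
Dhaka is UTC+6:00: 09:12 + 6:00 = 15:12 on Oct 17.

15:12 on Oct 17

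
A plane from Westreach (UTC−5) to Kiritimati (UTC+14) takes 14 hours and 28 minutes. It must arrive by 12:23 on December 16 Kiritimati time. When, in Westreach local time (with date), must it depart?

02:55 on December 15

Target arrival in UTC: 12:23 − 14:00 = 22:23 on Dec 15.
Subtract 14 hours and 28 minutes → departure 07:55 UTC on Dec 15.
Westreach is UTC−5:00: 07:55 − 5:00 = 02:55 on Dec 15.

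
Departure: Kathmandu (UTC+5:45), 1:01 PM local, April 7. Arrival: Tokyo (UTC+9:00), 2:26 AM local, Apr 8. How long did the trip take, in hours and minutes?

Departure in UTC: 1:01 PM − 5:45 = 7:16 AM on Apr 7.
Arrival in UTC: 2:26 AM − 9:00 = 5:26 PM on Apr 7.
Elapsed = 5:26 PM − 7:16 AM = 10 hours 10 minutes.

10 hours 10 minutes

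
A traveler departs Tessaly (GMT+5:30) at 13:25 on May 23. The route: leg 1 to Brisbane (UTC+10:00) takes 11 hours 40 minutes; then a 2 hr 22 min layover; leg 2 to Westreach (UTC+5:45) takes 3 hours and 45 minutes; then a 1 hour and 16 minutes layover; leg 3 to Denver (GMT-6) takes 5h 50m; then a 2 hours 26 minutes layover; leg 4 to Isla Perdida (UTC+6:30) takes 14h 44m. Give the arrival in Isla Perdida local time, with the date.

08:28 on May 25

Convert departure to UTC: 13:25 − 5:30 = 07:55 UTC on May 23.
Add 11 hours 40 minutes leg 1 → 19:35 UTC.
Add 2 hours 22 minutes layover in Brisbane → 21:57 UTC.
Add 3 hours and 45 minutes leg 2 → 01:42 UTC (May 24).
Add 1 hour and 16 minutes layover in Westreach → 02:58 UTC.
Add 5 hours and 50 minutes leg 3 → 08:48 UTC.
Add 2 hours 26 minutes layover in Denver → 11:14 UTC.
Add 14 hours 44 minutes leg 4 → 01:58 UTC (May 25).
Isla Perdida is UTC+6:30, so local arrival = 01:58 + 6:30 = 08:28 on May 25.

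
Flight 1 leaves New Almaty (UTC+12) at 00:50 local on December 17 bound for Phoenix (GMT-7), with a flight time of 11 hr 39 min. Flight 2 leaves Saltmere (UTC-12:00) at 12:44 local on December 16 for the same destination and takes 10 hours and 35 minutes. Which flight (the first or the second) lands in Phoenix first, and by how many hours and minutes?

Flight 1 in UTC: 00:50 − 12:00 = 12:50 on Dec 16.
+11 hours and 39 minutes → arrive 00:29 UTC on Dec 17.
Flight 2 in UTC: 12:44 + 12:00 = 00:44 on Dec 17.
+10 hours 35 minutes → arrive 11:19 UTC on Dec 17.
Flight 1 lands earlier by 10 hours 50 minutes.

the first, by 10 hours 50 minutes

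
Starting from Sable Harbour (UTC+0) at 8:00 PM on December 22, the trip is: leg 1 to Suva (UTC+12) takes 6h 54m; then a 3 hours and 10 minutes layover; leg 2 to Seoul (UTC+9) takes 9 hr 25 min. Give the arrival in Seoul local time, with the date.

12:29 AM on December 24

Sable Harbour is at UTC+0, so departure is already 8:00 PM UTC on Dec 22.
Add 6 hours and 54 minutes leg 1 → 2:54 AM UTC (Dec 23).
Add 3 hours 10 minutes layover in Suva → 6:04 AM UTC.
Add 9 hours 25 minutes leg 2 → 3:29 PM UTC.
Seoul is UTC+9:00, so local arrival = 3:29 PM + 9:00 = 12:29 AM on Dec 24.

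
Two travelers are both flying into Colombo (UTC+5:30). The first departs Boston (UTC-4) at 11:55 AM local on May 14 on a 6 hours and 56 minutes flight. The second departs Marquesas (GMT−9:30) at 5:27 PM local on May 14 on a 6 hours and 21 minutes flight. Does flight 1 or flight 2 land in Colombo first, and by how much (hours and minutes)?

the first, by 10 hours 27 minutes

Flight 1 in UTC: 11:55 AM + 4:00 = 3:55 PM on May 14.
+6 hours 56 minutes → arrive 10:51 PM UTC on May 14.
Flight 2 in UTC: 5:27 PM + 9:30 = 2:57 AM on May 15.
+6 hours 21 minutes → arrive 9:18 AM UTC on May 15.
Flight 1 lands earlier by 10 hours 27 minutes.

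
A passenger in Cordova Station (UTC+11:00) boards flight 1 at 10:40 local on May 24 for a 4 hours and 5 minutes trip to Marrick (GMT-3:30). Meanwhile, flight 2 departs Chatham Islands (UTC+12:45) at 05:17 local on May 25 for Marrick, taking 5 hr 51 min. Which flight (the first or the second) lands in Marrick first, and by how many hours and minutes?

the first, by 18 hours 38 minutes

Flight 1 in UTC: 10:40 − 11:00 = 23:40 on May 23.
+4 hours and 5 minutes → arrive 03:45 UTC on May 24.
Flight 2 in UTC: 05:17 − 12:45 = 16:32 on May 24.
+5 hours and 51 minutes → arrive 22:23 UTC on May 24.
Flight 1 lands earlier by 18 hours 38 minutes.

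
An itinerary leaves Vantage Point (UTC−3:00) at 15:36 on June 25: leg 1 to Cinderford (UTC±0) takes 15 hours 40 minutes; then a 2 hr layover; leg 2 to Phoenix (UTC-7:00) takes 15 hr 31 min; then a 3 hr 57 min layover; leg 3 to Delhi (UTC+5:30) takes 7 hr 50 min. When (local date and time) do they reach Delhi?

21:04 on June 27

Convert departure to UTC: 15:36 + 3:00 = 18:36 UTC on Jun 25.
Add 15 hours 40 minutes leg 1 → 10:16 UTC (Jun 26).
Add 2 hours layover in Cinderford → 12:16 UTC.
Add 15 hours 31 minutes leg 2 → 03:47 UTC (Jun 27).
Add 3 hours and 57 minutes layover in Phoenix → 07:44 UTC.
Add 7 hours 50 minutes leg 3 → 15:34 UTC.
Delhi is UTC+5:30, so local arrival = 15:34 + 5:30 = 21:04 on Jun 27.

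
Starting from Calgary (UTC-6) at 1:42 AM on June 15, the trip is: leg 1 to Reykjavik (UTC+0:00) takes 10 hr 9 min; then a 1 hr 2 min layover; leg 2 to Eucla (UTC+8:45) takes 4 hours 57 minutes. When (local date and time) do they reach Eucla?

Convert departure to UTC: 1:42 AM + 6:00 = 7:42 AM UTC on Jun 15.
Add 10 hours 9 minutes leg 1 → 5:51 PM UTC.
Add 1 hour 2 minutes layover in Reykjavik → 6:53 PM UTC.
Add 4 hours and 57 minutes leg 2 → 11:50 PM UTC.
Eucla is UTC+8:45, so local arrival = 11:50 PM + 8:45 = 8:35 AM on Jun 16.

8:35 AM on June 16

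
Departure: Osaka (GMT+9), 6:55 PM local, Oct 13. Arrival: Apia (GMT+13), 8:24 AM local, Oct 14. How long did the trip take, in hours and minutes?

Departure in UTC: 6:55 PM − 9:00 = 9:55 AM on Oct 13.
Arrival in UTC: 8:24 AM − 13:00 = 7:24 PM on Oct 13.
Elapsed = 7:24 PM − 9:55 AM = 9 hours 29 minutes.

9 hours 29 minutes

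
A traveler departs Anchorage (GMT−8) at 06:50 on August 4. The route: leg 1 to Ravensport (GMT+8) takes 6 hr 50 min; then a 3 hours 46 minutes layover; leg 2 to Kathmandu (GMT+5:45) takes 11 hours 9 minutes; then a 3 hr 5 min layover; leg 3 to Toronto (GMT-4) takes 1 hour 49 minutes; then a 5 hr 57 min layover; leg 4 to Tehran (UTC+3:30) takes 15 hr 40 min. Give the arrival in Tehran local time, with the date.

Convert departure to UTC: 06:50 + 8:00 = 14:50 UTC on Aug 4.
Add 6 hours 50 minutes leg 1 → 21:40 UTC.
Add 3 hours and 46 minutes layover in Ravensport → 01:26 UTC (Aug 5).
Add 11 hours 9 minutes leg 2 → 12:35 UTC.
Add 3 hours 5 minutes layover in Kathmandu → 15:40 UTC.
Add 1 hour 49 minutes leg 3 → 17:29 UTC.
Add 5 hours 57 minutes layover in Toronto → 23:26 UTC.
Add 15 hours and 40 minutes leg 4 → 15:06 UTC (Aug 6).
Tehran is UTC+3:30, so local arrival = 15:06 + 3:30 = 18:36 on Aug 6.

18:36 on Aug 6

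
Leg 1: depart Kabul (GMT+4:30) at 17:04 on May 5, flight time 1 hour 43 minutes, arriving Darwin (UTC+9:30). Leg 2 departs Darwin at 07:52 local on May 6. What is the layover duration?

Convert departure to UTC: 17:04 − 4:30 = 12:34 UTC on May 5.
Add 1 hour 43 minutes flight time → 14:17 UTC.
Darwin is UTC+9:30, so local arrival = 14:17 + 9:30 = 23:47 on May 5.
Layover = 07:52 − 23:47 (+1 day) = 8 hours 5 minutes.

8 hours 5 minutes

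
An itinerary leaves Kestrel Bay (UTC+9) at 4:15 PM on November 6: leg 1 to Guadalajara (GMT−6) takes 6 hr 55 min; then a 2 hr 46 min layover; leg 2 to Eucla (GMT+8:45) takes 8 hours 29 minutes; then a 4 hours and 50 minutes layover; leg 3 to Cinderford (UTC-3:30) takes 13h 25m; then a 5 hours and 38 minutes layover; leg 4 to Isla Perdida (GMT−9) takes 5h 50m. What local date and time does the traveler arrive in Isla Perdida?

10:08 PM on November 7

Convert departure to UTC: 4:15 PM − 9:00 = 7:15 AM UTC on Nov 6.
Add 6 hours and 55 minutes leg 1 → 2:10 PM UTC.
Add 2 hours 46 minutes layover in Guadalajara → 4:56 PM UTC.
Add 8 hours and 29 minutes leg 2 → 1:25 AM UTC (Nov 7).
Add 4 hours and 50 minutes layover in Eucla → 6:15 AM UTC.
Add 13 hours and 25 minutes leg 3 → 7:40 PM UTC.
Add 5 hours 38 minutes layover in Cinderford → 1:18 AM UTC (Nov 8).
Add 5 hours 50 minutes leg 4 → 7:08 AM UTC.
Isla Perdida is UTC−9:00, so local arrival = 7:08 AM − 9:00 = 10:08 PM on Nov 7.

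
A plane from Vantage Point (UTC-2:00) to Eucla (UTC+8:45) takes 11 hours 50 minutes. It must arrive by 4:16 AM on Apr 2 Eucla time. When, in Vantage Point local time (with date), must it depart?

5:41 AM on Apr 1

Target arrival in UTC: 4:16 AM − 8:45 = 7:31 PM on Apr 1.
Subtract 11 hours 50 minutes → departure 7:41 AM UTC on Apr 1.
Vantage Point is UTC−2:00: 7:41 AM − 2:00 = 5:41 AM on Apr 1.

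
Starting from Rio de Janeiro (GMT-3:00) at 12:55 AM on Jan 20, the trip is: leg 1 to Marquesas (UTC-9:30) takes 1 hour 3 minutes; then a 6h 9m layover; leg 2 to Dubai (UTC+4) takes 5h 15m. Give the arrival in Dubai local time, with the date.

8:22 PM on Jan 20

Convert departure to UTC: 12:55 AM + 3:00 = 3:55 AM UTC on Jan 20.
Add 1 hour 3 minutes leg 1 → 4:58 AM UTC.
Add 6 hours and 9 minutes layover in Marquesas → 11:07 AM UTC.
Add 5 hours and 15 minutes leg 2 → 4:22 PM UTC.
Dubai is UTC+4:00, so local arrival = 4:22 PM + 4:00 = 8:22 PM on Jan 20.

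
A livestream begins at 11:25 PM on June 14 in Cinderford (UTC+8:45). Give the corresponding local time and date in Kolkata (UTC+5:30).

In UTC: 11:25 PM − 8:45 = 2:40 PM on Jun 14.
Kolkata is UTC+5:30: 2:40 PM + 5:30 = 8:10 PM on Jun 14.

8:10 PM on Jun 14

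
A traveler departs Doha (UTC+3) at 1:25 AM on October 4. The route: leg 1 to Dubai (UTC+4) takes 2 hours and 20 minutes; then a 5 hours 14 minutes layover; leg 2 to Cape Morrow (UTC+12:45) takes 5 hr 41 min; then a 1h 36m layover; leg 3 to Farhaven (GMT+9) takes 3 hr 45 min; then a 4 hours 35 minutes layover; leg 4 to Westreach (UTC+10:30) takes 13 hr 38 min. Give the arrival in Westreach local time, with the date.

9:44 PM on October 5

Convert departure to UTC: 1:25 AM − 3:00 = 10:25 PM UTC on Oct 3.
Add 2 hours 20 minutes leg 1 → 12:45 AM UTC (Oct 4).
Add 5 hours 14 minutes layover in Dubai → 5:59 AM UTC.
Add 5 hours 41 minutes leg 2 → 11:40 AM UTC.
Add 1 hour 36 minutes layover in Cape Morrow → 1:16 PM UTC.
Add 3 hours 45 minutes leg 3 → 5:01 PM UTC.
Add 4 hours and 35 minutes layover in Farhaven → 9:36 PM UTC.
Add 13 hours and 38 minutes leg 4 → 11:14 AM UTC (Oct 5).
Westreach is UTC+10:30, so local arrival = 11:14 AM + 10:30 = 9:44 PM on Oct 5.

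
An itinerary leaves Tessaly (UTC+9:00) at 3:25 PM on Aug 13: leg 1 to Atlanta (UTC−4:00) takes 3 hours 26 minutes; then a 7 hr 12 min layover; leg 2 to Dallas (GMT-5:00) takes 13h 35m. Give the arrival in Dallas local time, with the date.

Convert departure to UTC: 3:25 PM − 9:00 = 6:25 AM UTC on Aug 13.
Add 3 hours 26 minutes leg 1 → 9:51 AM UTC.
Add 7 hours 12 minutes layover in Atlanta → 5:03 PM UTC.
Add 13 hours and 35 minutes leg 2 → 6:38 AM UTC (Aug 14).
Dallas is UTC−5:00, so local arrival = 6:38 AM − 5:00 = 1:38 AM on Aug 14.

1:38 AM on August 14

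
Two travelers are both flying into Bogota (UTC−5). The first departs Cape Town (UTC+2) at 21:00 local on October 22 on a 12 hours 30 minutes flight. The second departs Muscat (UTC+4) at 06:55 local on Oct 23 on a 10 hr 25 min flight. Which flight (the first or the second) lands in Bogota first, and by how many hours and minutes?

Flight 1 in UTC: 21:00 − 2:00 = 19:00 on Oct 22.
+12 hours 30 minutes → arrive 07:30 UTC on Oct 23.
Flight 2 in UTC: 06:55 − 4:00 = 02:55 on Oct 23.
+10 hours 25 minutes → arrive 13:20 UTC on Oct 23.
Flight 1 lands earlier by 5 hours 50 minutes.

the first, by 5 hours 50 minutes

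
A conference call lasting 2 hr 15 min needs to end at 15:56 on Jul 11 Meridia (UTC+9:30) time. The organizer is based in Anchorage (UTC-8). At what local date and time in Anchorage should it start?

Target end time in UTC: 15:56 − 9:30 = 06:26 on Jul 11.
Subtract 2 hours 15 minutes → start 04:11 UTC on Jul 11.
Anchorage is UTC−8:00: 04:11 − 8:00 = 20:11 on Jul 10.

20:11 on July 10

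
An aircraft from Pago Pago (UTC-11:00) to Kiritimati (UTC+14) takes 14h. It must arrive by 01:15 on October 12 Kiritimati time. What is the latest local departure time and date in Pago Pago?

Target arrival in UTC: 01:15 − 14:00 = 11:15 on Oct 11.
Subtract 14 hours → departure 21:15 UTC on Oct 10.
Pago Pago is UTC−11:00: 21:15 − 11:00 = 10:15 on Oct 10.

10:15 on October 10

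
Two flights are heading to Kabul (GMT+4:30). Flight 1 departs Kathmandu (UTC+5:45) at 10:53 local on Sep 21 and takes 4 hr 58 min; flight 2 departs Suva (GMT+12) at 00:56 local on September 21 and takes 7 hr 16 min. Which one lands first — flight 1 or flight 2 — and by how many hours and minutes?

Flight 1 in UTC: 10:53 − 5:45 = 05:08 on Sep 21.
+4 hours and 58 minutes → arrive 10:06 UTC on Sep 21.
Flight 2 in UTC: 00:56 − 12:00 = 12:56 on Sep 20.
+7 hours and 16 minutes → arrive 20:12 UTC on Sep 20.
Flight 2 lands earlier by 13 hours 54 minutes.

the second, by 13 hours 54 minutes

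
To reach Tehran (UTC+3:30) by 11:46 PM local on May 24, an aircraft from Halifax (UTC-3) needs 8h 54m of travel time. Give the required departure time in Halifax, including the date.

Target arrival in UTC: 11:46 PM − 3:30 = 8:16 PM on May 24.
Subtract 8 hours and 54 minutes → departure 11:22 AM UTC on May 24.
Halifax is UTC−3:00: 11:22 AM − 3:00 = 8:22 AM on May 24.

8:22 AM on May 24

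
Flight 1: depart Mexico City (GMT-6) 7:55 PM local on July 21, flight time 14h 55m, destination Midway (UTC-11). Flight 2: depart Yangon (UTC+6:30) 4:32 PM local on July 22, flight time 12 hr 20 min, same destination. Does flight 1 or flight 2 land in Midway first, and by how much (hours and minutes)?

Flight 1 in UTC: 7:55 PM + 6:00 = 1:55 AM on Jul 22.
+14 hours 55 minutes → arrive 4:50 PM UTC on Jul 22.
Flight 2 in UTC: 4:32 PM − 6:30 = 10:02 AM on Jul 22.
+12 hours 20 minutes → arrive 10:22 PM UTC on Jul 22.
Flight 1 lands earlier by 5 hours 32 minutes.

the first, by 5 hours 32 minutes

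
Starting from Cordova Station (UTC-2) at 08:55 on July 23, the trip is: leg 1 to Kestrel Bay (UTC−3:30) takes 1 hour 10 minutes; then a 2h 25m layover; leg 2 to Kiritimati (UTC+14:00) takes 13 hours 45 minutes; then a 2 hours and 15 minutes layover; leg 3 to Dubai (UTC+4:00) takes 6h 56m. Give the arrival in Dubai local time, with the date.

17:26 on July 24

Convert departure to UTC: 08:55 + 2:00 = 10:55 UTC on Jul 23.
Add 1 hour 10 minutes leg 1 → 12:05 UTC.
Add 2 hours and 25 minutes layover in Kestrel Bay → 14:30 UTC.
Add 13 hours 45 minutes leg 2 → 04:15 UTC (Jul 24).
Add 2 hours 15 minutes layover in Kiritimati → 06:30 UTC.
Add 6 hours and 56 minutes leg 3 → 13:26 UTC.
Dubai is UTC+4:00, so local arrival = 13:26 + 4:00 = 17:26 on Jul 24.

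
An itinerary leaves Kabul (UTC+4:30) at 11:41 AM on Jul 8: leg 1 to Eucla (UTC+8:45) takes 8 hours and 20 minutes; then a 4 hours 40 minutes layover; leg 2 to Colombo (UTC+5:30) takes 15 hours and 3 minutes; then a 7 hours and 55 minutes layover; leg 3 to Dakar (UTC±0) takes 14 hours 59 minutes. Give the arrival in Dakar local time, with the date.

10:08 AM on July 10

Convert departure to UTC: 11:41 AM − 4:30 = 7:11 AM UTC on Jul 8.
Add 8 hours and 20 minutes leg 1 → 3:31 PM UTC.
Add 4 hours and 40 minutes layover in Eucla → 8:11 PM UTC.
Add 15 hours 3 minutes leg 2 → 11:14 AM UTC (Jul 9).
Add 7 hours and 55 minutes layover in Colombo → 7:09 PM UTC.
Add 14 hours and 59 minutes leg 3 → 10:08 AM UTC (Jul 10).
Dakar is UTC+0, so local arrival is the same: 10:08 AM on Jul 10.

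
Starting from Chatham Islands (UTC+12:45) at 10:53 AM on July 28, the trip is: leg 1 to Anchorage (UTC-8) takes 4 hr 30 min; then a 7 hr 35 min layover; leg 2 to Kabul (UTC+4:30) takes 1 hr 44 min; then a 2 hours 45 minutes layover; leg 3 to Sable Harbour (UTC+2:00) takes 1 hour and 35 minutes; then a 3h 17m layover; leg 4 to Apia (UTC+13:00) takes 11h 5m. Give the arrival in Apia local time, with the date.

7:39 PM on Jul 29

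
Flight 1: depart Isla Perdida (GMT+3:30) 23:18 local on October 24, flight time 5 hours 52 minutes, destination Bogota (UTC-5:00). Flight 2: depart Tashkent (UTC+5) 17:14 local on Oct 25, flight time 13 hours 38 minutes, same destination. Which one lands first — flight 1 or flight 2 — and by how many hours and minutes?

Flight 1 in UTC: 23:18 − 3:30 = 19:48 on Oct 24.
+5 hours 52 minutes → arrive 01:40 UTC on Oct 25.
Flight 2 in UTC: 17:14 − 5:00 = 12:14 on Oct 25.
+13 hours and 38 minutes → arrive 01:52 UTC on Oct 26.
Flight 1 lands earlier by 24 hours 12 minutes.

the first, by 24 hours 12 minutes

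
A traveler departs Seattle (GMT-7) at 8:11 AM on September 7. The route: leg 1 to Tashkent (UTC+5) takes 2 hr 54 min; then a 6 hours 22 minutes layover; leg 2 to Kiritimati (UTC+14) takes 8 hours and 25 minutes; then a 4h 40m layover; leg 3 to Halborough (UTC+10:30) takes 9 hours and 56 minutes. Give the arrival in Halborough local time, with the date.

Convert departure to UTC: 8:11 AM + 7:00 = 3:11 PM UTC on Sep 7.
Add 2 hours 54 minutes leg 1 → 6:05 PM UTC.
Add 6 hours and 22 minutes layover in Tashkent → 12:27 AM UTC (Sep 8).
Add 8 hours and 25 minutes leg 2 → 8:52 AM UTC.
Add 4 hours and 40 minutes layover in Kiritimati → 1:32 PM UTC.
Add 9 hours 56 minutes leg 3 → 11:28 PM UTC.
Halborough is UTC+10:30, so local arrival = 11:28 PM + 10:30 = 9:58 AM on Sep 9.

9:58 AM on September 9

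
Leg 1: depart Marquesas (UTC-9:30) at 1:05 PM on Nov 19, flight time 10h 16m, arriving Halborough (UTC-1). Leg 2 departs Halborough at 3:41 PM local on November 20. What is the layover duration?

Convert departure to UTC: 1:05 PM + 9:30 = 10:35 PM UTC on Nov 19.
Add 10 hours and 16 minutes flight time → 8:51 AM UTC (Nov 20).
Halborough is UTC−1:00, so local arrival = 8:51 AM − 1:00 = 7:51 AM on Nov 20.
Layover = 3:41 PM − 7:51 AM = 7 hours 50 minutes.

7 hours 50 minutes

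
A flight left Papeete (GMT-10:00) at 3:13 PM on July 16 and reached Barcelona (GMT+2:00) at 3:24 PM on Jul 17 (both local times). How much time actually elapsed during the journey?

Departure in UTC: 3:13 PM + 10:00 = 1:13 AM on Jul 17.
Arrival in UTC: 3:24 PM − 2:00 = 1:24 PM on Jul 17.
Elapsed = 1:24 PM − 1:13 AM = 12 hours 11 minutes.

12 hours 11 minutes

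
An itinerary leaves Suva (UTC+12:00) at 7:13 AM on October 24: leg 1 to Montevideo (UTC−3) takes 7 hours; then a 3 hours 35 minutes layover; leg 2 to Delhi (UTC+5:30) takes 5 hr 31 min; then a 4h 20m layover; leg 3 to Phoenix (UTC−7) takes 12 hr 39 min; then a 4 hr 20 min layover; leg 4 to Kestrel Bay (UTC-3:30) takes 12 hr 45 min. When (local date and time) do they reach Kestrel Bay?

Convert departure to UTC: 7:13 AM − 12:00 = 7:13 PM UTC on Oct 23.
Add 7 hours leg 1 → 2:13 AM UTC (Oct 24).
Add 3 hours 35 minutes layover in Montevideo → 5:48 AM UTC.
Add 5 hours and 31 minutes leg 2 → 11:19 AM UTC.
Add 4 hours 20 minutes layover in Delhi → 3:39 PM UTC.
Add 12 hours and 39 minutes leg 3 → 4:18 AM UTC (Oct 25).
Add 4 hours and 20 minutes layover in Phoenix → 8:38 AM UTC.
Add 12 hours 45 minutes leg 4 → 9:23 PM UTC.
Kestrel Bay is UTC−3:30, so local arrival = 9:23 PM − 3:30 = 5:53 PM on Oct 25.

5:53 PM on October 25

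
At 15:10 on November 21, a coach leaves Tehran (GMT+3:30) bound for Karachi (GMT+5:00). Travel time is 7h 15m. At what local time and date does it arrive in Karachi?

Convert departure to UTC: 15:10 − 3:30 = 11:40 UTC on Nov 21.
Add 7 hours 15 minutes travel time → 18:55 UTC.
Karachi is UTC+5:00, so local arrival = 18:55 + 5:00 = 23:55 on Nov 21.

23:55 on Nov 21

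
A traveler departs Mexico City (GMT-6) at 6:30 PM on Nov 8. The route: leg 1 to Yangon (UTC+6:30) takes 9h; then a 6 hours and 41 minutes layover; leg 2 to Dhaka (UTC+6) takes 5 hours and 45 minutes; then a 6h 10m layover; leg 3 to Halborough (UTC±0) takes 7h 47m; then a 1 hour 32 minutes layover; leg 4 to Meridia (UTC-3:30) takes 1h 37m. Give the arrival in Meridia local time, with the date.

11:32 AM on November 10

Convert departure to UTC: 6:30 PM + 6:00 = 12:30 AM UTC on Nov 9.
Add 9 hours leg 1 → 9:30 AM UTC.
Add 6 hours 41 minutes layover in Yangon → 4:11 PM UTC.
Add 5 hours 45 minutes leg 2 → 9:56 PM UTC.
Add 6 hours and 10 minutes layover in Dhaka → 4:06 AM UTC (Nov 10).
Add 7 hours and 47 minutes leg 3 → 11:53 AM UTC.
Add 1 hour 32 minutes layover in Halborough → 1:25 PM UTC.
Add 1 hour and 37 minutes leg 4 → 3:02 PM UTC.
Meridia is UTC−3:30, so local arrival = 3:02 PM − 3:30 = 11:32 AM on Nov 10.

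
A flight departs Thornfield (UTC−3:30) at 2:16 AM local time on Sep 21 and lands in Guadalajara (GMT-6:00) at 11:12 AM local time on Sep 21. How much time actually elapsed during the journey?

11 hours 26 minutes

Departure in UTC: 2:16 AM + 3:30 = 5:46 AM on Sep 21.
Arrival in UTC: 11:12 AM + 6:00 = 5:12 PM on Sep 21.
Elapsed = 5:12 PM − 5:46 AM = 11 hours 26 minutes.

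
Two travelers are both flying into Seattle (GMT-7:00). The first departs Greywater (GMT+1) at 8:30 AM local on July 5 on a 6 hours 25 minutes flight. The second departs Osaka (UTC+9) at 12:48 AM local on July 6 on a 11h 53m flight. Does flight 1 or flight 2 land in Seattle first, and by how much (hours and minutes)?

Flight 1 in UTC: 8:30 AM − 1:00 = 7:30 AM on Jul 5.
+6 hours and 25 minutes → arrive 1:55 PM UTC on Jul 5.
Flight 2 in UTC: 12:48 AM − 9:00 = 3:48 PM on Jul 5.
+11 hours 53 minutes → arrive 3:41 AM UTC on Jul 6.
Flight 1 lands earlier by 13 hours 46 minutes.

the first, by 13 hours 46 minutes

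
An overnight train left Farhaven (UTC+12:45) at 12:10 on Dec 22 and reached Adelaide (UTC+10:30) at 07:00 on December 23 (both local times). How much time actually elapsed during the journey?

21 hours 5 minutes

Adelaide is 2:15 behind Farhaven.
Clock-face elapsed time (ignoring zones) is 18 hours 50 minutes.
Actual elapsed = 18 hours 50 minutes + 2:15 = 21 hours 5 minutes.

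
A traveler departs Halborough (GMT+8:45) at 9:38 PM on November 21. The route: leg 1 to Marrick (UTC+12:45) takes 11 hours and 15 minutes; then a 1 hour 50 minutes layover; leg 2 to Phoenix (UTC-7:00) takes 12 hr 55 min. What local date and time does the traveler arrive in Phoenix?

Convert departure to UTC: 9:38 PM − 8:45 = 12:53 PM UTC on Nov 21.
Add 11 hours 15 minutes leg 1 → 12:08 AM UTC (Nov 22).
Add 1 hour 50 minutes layover in Marrick → 1:58 AM UTC.
Add 12 hours 55 minutes leg 2 → 2:53 PM UTC.
Phoenix is UTC−7:00, so local arrival = 2:53 PM − 7:00 = 7:53 AM on Nov 22.

7:53 AM on Nov 22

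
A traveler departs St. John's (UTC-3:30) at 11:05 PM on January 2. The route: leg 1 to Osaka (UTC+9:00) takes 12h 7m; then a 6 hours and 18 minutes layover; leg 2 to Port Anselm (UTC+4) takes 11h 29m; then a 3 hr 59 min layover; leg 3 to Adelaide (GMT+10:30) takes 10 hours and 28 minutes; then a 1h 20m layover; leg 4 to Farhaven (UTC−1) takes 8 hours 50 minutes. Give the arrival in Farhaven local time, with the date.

8:06 AM on January 5

Convert departure to UTC: 11:05 PM + 3:30 = 2:35 AM UTC on Jan 3.
Add 12 hours 7 minutes leg 1 → 2:42 PM UTC.
Add 6 hours and 18 minutes layover in Osaka → 9:00 PM UTC.
Add 11 hours and 29 minutes leg 2 → 8:29 AM UTC (Jan 4).
Add 3 hours 59 minutes layover in Port Anselm → 12:28 PM UTC.
Add 10 hours 28 minutes leg 3 → 10:56 PM UTC.
Add 1 hour 20 minutes layover in Adelaide → 12:16 AM UTC (Jan 5).
Add 8 hours 50 minutes leg 4 → 9:06 AM UTC.
Farhaven is UTC−1:00, so local arrival = 9:06 AM − 1:00 = 8:06 AM on Jan 5.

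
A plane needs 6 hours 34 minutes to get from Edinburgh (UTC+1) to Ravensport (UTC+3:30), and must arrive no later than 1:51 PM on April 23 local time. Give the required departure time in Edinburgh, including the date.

4:47 AM on April 23

Target arrival in UTC: 1:51 PM − 3:30 = 10:21 AM on Apr 23.
Subtract 6 hours and 34 minutes → departure 3:47 AM UTC on Apr 23.
Edinburgh is UTC+1:00: 3:47 AM + 1:00 = 4:47 AM on Apr 23.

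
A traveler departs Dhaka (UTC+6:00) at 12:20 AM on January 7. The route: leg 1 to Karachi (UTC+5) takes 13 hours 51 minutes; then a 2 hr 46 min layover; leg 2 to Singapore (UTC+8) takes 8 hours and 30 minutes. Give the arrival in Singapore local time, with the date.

Convert departure to UTC: 12:20 AM − 6:00 = 6:20 PM UTC on Jan 6.
Add 13 hours and 51 minutes leg 1 → 8:11 AM UTC (Jan 7).
Add 2 hours 46 minutes layover in Karachi → 10:57 AM UTC.
Add 8 hours and 30 minutes leg 2 → 7:27 PM UTC.
Singapore is UTC+8:00, so local arrival = 7:27 PM + 8:00 = 3:27 AM on Jan 8.

3:27 AM on Jan 8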